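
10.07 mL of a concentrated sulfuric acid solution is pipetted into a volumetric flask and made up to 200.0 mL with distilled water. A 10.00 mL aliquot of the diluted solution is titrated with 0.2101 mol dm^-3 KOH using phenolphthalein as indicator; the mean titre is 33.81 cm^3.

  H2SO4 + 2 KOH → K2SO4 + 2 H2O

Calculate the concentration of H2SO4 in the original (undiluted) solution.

7.054 mol/L

n(KOH) = 0.03381 × 0.2101 = 7.103 × 10^-3 mol
From the 1:2 ratio, n(H2SO4) in the aliquot = 1/2 × 7.103 × 10^-3 = 3.552 × 10^-3 mol
[H2SO4]_dilute = 3.552 × 10^-3 / 0.01000 = 0.3552 mol/L
Dilution factor = 200.0 / 10.07 = 19.86
[H2SO4]_stock = 0.3552 × 19.86 = 7.054 mol/L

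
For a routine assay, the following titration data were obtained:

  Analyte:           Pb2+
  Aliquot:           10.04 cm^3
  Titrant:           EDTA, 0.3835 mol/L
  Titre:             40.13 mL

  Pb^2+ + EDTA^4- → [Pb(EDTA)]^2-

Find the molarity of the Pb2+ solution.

1.533 mol/L

n(EDTA) = 0.04013 L × 0.3835 mol/L = 0.01539 mol
n(Pb2+) = 0.01539 mol (1:1 mole ratio)
[Pb2+] = 0.01539 mol / 0.01004 L = 1.533 mol/L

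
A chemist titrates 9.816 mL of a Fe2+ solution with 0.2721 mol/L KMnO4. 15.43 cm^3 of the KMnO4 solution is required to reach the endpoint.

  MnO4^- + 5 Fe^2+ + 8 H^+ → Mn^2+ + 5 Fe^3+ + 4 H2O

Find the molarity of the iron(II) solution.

2.139 mol/L

n(KMnO4) = 0.01543 L × 0.2721 mol/L = 4.199 × 10^-3 mol
From the 5:1 mole ratio, n(Fe2+) = 5/1 × 4.199 × 10^-3 = 0.02099 mol
[Fe2+] = 0.02099 mol / 0.009816 L = 2.139 mol/L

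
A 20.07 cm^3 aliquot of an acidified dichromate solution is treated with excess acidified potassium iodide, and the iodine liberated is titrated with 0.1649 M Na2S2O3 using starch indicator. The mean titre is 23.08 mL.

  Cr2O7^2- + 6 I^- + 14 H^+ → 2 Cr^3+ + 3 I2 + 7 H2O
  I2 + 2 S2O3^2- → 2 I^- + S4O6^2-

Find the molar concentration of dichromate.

0.03161 M

n(S2O3^2-) = 0.02308 × 0.1649 = 3.806 × 10^-3 mol
n(I2) = n(S2O3^2-)/2 = 1.903 × 10^-3 mol
From the 1:3 ratio, n(Cr2O7^2-) in the aliquot = 1/3 × 1.903 × 10^-3 = 6.343 × 10^-4 mol
[Cr2O7^2-] = 6.343 × 10^-4 / 0.02007 = 0.03161 mol/L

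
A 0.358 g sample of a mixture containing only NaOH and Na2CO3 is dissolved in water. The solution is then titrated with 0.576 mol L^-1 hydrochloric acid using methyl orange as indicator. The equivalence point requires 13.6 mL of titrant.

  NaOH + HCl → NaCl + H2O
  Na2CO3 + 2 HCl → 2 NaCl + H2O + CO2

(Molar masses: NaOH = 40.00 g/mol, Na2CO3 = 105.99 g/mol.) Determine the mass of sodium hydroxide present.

n(HCl) = 0.0136 × 0.576 = 7.83 × 10^-3 mol
Let x = n(NaOH), y = n(Na2CO3).
Titrant: 1x + 2y = 7.83 × 10^-3;  mass: 40.00x + 105.99y = 0.358
Solving, x = 4.40 × 10^-3 mol, y = 1.72 × 10^-3 mol
mass of NaOH = 4.40 × 10^-3 × 40.00 = 0.176 g

0.176 g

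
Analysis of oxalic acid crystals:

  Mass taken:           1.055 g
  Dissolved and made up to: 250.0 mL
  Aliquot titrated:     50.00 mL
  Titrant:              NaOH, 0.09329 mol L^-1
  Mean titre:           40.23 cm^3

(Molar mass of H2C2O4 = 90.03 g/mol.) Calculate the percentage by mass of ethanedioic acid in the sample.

H2C2O4 + 2 NaOH → Na2C2O4 + 2 H2O
n(NaOH) per titration = 0.04023 × 0.09329 = 3.753 × 10^-3 mol
From the 1:2 ratio, n(H2C2O4) in each aliquot = 1/2 × 3.753 × 10^-3 = 1.877 × 10^-3 mol
n(H2C2O4) in the whole flask = 1.877 × 10^-3 × 250.0/50.00 = 9.383 × 10^-3 mol
mass of H2C2O4 = 9.383 × 10^-3 × 90.03 = 0.8447 g
% H2C2O4 = 0.8447 / 1.055 × 100 = 80.07 %

80.07 %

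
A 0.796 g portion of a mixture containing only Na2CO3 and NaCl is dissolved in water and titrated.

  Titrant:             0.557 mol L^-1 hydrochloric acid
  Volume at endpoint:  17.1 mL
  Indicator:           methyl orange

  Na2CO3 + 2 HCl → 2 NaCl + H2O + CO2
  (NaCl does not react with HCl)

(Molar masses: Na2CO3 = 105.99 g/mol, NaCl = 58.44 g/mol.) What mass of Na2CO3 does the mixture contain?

0.505 g

n(HCl) = 0.0171 × 0.557 = 9.52 × 10^-3 mol
Let x = n(Na2CO3), y = n(NaCl).
Titrant: 2x = 9.52 × 10^-3;  mass: 105.99x + 58.44y = 0.796
Solving, x = 4.76 × 10^-3 mol, y = 4.98 × 10^-3 mol
mass of Na2CO3 = 4.76 × 10^-3 × 105.99 = 0.505 g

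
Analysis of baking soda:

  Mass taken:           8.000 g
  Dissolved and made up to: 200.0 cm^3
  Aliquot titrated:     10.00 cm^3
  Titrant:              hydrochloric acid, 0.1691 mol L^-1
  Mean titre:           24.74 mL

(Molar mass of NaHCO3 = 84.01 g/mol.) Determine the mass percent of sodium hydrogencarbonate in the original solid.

87.86 %

NaHCO3 + HCl → NaCl + H2O + CO2
n(HCl) per titration = 0.02474 × 0.1691 = 4.184 × 10^-3 mol
n(NaHCO3) in each aliquot = 4.184 × 10^-3 mol (1:1 ratio)
n(NaHCO3) in the whole flask = 4.184 × 10^-3 × 200.0/10.00 = 0.08367 mol
mass of NaHCO3 = 0.08367 × 84.01 = 7.029 g
% NaHCO3 = 7.029 / 8.000 × 100 = 87.86 %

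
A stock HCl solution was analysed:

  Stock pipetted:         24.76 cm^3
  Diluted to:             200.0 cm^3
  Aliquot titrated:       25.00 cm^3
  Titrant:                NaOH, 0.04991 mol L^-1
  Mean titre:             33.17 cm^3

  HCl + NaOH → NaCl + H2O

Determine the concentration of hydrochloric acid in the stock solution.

n(NaOH) = 0.03317 × 0.04991 = 1.656 × 10^-3 mol
n(HCl) in the aliquot = 1.656 × 10^-3 mol (1:1 ratio)
[HCl]_dilute = 1.656 × 10^-3 / 0.02500 = 0.06622 mol/L
Dilution factor = 200.0 / 24.76 = 8.078
[HCl]_stock = 0.06622 × 8.078 = 0.5349 mol/L

0.5349 mol/L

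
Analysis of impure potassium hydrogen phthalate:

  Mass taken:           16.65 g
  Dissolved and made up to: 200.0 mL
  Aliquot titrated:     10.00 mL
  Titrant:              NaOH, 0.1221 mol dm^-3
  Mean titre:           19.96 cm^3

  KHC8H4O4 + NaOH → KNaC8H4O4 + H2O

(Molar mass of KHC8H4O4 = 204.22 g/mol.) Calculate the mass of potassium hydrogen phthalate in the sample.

n(NaOH) per titration = 0.01996 × 0.1221 = 2.437 × 10^-3 mol
n(KHC8H4O4) in each aliquot = 2.437 × 10^-3 mol (1:1 ratio)
n(KHC8H4O4) in the whole flask = 2.437 × 10^-3 × 200.0/10.00 = 0.04874 mol
mass of KHC8H4O4 = 0.04874 × 204.22 = 9.954 g

9.954 g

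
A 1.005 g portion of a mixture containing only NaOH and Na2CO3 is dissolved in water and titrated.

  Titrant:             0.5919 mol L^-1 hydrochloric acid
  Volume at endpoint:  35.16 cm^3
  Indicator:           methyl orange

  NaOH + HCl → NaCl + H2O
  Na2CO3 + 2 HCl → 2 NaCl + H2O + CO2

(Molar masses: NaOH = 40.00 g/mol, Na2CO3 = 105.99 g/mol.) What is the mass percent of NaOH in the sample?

n(HCl) = 0.03516 × 0.5919 = 0.02081 mol
Let x = n(NaOH), y = n(Na2CO3).
Titrant: 1x + 2y = 0.02081;  mass: 40.00x + 105.99y = 1.005
Solving, x = 7.533 × 10^-3 mol, y = 6.639 × 10^-3 mol
mass of NaOH = 7.533 × 10^-3 × 40.00 = 0.3013 g
% NaOH = 0.3013 / 1.005 × 100 = 29.98 %

29.98 %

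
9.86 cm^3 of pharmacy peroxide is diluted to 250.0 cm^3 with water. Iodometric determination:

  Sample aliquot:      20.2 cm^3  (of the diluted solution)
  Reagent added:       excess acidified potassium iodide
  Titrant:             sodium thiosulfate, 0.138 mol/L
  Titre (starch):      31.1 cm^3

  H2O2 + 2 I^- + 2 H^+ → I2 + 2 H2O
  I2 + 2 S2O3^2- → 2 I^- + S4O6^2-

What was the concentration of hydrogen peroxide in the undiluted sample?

2.69 mol/L

n(S2O3^2-) = 0.0311 × 0.138 = 4.29 × 10^-3 mol
n(I2) = n(S2O3^2-)/2 = 2.15 × 10^-3 mol
n(H2O2) in the aliquot = 2.15 × 10^-3 mol (1:1 ratio)
[H2O2]_dilute = 2.15 × 10^-3 / 0.0202 = 0.106 mol/L
[H2O2]_original = 0.106 × 250.0/9.86 = 2.69 mol/L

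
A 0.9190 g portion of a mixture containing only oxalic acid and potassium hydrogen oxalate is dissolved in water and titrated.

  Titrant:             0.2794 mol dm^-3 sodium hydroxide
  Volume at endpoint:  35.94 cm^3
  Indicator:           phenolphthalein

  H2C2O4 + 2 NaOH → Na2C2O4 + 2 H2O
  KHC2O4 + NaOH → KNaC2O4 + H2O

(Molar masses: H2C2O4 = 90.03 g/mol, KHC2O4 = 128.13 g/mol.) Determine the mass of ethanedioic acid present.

n(NaOH) = 0.03594 × 0.2794 = 0.01004 mol
Let x = n(H2C2O4), y = n(KHC2O4).
Titrant: 2x + 1y = 0.01004;  mass: 90.03x + 128.13y = 0.9190
Solving, x = 2.212 × 10^-3 mol, y = 5.618 × 10^-3 mol
mass of H2C2O4 = 2.212 × 10^-3 × 90.03 = 0.1991 g

0.1991 g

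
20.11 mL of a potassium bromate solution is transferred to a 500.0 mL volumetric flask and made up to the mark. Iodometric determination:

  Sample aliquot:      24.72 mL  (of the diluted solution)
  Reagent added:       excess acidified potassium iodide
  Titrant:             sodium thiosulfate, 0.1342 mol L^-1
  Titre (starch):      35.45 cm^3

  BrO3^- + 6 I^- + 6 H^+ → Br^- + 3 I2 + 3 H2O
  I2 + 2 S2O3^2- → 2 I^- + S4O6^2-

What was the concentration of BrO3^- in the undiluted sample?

0.7975 mol/L

n(S2O3^2-) = 0.03545 × 0.1342 = 4.757 × 10^-3 mol
n(I2) = n(S2O3^2-)/2 = 2.379 × 10^-3 mol
From the 1:3 ratio, n(BrO3^-) in the aliquot = 1/3 × 2.379 × 10^-3 = 7.929 × 10^-4 mol
[BrO3^-]_dilute = 7.929 × 10^-4 / 0.02472 = 0.03208 mol/L
[BrO3^-]_original = 0.03208 × 500.0/20.11 = 0.7975 mol/L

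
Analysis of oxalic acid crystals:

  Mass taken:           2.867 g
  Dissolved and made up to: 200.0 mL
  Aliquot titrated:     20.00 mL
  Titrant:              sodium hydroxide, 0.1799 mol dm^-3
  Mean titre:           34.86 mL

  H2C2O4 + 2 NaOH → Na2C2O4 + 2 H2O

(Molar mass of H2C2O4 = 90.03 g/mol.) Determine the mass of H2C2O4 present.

n(NaOH) per titration = 0.03486 × 0.1799 = 6.271 × 10^-3 mol
From the 1:2 ratio, n(H2C2O4) in each aliquot = 1/2 × 6.271 × 10^-3 = 3.136 × 10^-3 mol
n(H2C2O4) in the whole flask = 3.136 × 10^-3 × 200.0/20.00 = 0.03136 mol
mass of H2C2O4 = 0.03136 × 90.03 = 2.823 g

2.823 g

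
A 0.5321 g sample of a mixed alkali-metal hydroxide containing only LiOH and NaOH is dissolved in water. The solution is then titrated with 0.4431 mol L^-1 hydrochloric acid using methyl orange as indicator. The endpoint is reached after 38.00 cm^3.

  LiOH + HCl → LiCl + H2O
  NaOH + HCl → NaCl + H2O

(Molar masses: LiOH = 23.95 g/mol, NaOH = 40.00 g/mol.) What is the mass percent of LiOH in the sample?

39.66 %

n(HCl) = 0.03800 × 0.4431 = 0.01684 mol
Let x = n(LiOH), y = n(NaOH).
Titrant: 1x + 1y = 0.01684;  mass: 23.95x + 40.00y = 0.5321
Solving, x = 8.811 × 10^-3 mol, y = 8.027 × 10^-3 mol
mass of LiOH = 8.811 × 10^-3 × 23.95 = 0.2110 g
% LiOH = 0.2110 / 0.5321 × 100 = 39.66 %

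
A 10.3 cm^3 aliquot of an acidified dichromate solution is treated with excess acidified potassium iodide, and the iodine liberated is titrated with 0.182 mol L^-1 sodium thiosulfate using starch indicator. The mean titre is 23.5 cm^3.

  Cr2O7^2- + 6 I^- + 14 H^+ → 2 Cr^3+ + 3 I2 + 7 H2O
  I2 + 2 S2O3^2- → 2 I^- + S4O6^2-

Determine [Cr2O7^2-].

n(S2O3^2-) = 0.0235 × 0.182 = 4.28 × 10^-3 mol
n(I2) = n(S2O3^2-)/2 = 2.14 × 10^-3 mol
From the 1:3 ratio, n(Cr2O7^2-) in the aliquot = 1/3 × 2.14 × 10^-3 = 7.13 × 10^-4 mol
[Cr2O7^2-] = 7.13 × 10^-4 / 0.0103 = 0.0692 mol/L

0.0692 mol/L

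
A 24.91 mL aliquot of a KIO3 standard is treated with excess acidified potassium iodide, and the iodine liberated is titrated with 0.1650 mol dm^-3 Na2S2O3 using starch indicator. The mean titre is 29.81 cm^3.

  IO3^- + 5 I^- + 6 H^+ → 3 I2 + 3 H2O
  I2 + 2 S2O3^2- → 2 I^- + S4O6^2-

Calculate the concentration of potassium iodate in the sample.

0.03291 mol/L

n(S2O3^2-) = 0.02981 × 0.1650 = 4.919 × 10^-3 mol
n(I2) = n(S2O3^2-)/2 = 2.459 × 10^-3 mol
From the 1:3 ratio, n(IO3^-) in the aliquot = 1/3 × 2.459 × 10^-3 = 8.198 × 10^-4 mol
[IO3^-] = 8.198 × 10^-4 / 0.02491 = 0.03291 mol/L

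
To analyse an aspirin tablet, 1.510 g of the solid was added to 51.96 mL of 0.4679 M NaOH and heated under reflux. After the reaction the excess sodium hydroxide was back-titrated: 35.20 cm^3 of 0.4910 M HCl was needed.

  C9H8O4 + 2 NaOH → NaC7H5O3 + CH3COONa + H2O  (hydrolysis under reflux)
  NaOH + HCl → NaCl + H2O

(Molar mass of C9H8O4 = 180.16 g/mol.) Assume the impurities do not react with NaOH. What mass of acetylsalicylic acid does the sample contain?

0.6332 g

n(NaOH) added = 0.05196 × 0.4679 = 0.02431 mol
n(HCl) used in back-titration = 0.03520 × 0.4910 = 0.01728 mol
n(NaOH) left over = 0.01728 mol (1:1 ratio)
n(NaOH) consumed by analyte = 0.02431 − 0.01728 = 7.029 × 10^-3 mol
From the 1:2 ratio, n(C9H8O4) = 1/2 × 7.029 × 10^-3 = 3.514 × 10^-3 mol
mass of C9H8O4 = 3.514 × 10^-3 × 180.16 = 0.6332 g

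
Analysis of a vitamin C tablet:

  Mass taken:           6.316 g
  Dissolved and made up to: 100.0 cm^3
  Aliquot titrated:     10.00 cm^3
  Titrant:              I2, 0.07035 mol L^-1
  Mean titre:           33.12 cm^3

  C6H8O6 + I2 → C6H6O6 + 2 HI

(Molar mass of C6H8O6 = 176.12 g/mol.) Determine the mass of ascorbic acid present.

n(I2) per titration = 0.03312 × 0.07035 = 2.330 × 10^-3 mol
n(C6H8O6) in each aliquot = 2.330 × 10^-3 mol (1:1 ratio)
n(C6H8O6) in the whole flask = 2.330 × 10^-3 × 100.0/10.00 = 0.02330 mol
mass of C6H8O6 = 0.02330 × 176.12 = 4.104 g

4.104 g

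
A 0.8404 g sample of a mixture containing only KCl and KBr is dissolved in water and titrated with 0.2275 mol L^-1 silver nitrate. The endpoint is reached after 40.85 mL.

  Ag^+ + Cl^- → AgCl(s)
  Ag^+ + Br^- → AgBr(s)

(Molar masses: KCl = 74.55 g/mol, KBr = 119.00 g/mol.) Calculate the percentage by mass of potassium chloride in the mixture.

n(AgNO3) = 0.04085 × 0.2275 = 9.293 × 10^-3 mol
Let x = n(KCl), y = n(KBr).
Titrant: 1x + 1y = 9.293 × 10^-3;  mass: 74.55x + 119.00y = 0.8404
Solving, x = 5.973 × 10^-3 mol, y = 3.320 × 10^-3 mol
mass of KCl = 5.973 × 10^-3 × 74.55 = 0.4453 g
% KCl = 0.4453 / 0.8404 × 100 = 52.99 %

52.99 %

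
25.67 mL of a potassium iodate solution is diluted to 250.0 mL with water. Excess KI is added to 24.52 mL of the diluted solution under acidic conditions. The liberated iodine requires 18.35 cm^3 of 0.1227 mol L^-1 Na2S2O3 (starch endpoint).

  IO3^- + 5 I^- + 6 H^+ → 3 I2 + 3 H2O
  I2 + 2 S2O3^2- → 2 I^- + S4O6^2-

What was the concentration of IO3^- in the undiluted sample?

n(S2O3^2-) = 0.01835 × 0.1227 = 2.252 × 10^-3 mol
n(I2) = n(S2O3^2-)/2 = 1.126 × 10^-3 mol
From the 1:3 ratio, n(IO3^-) in the aliquot = 1/3 × 1.126 × 10^-3 = 3.753 × 10^-4 mol
[IO3^-]_dilute = 3.753 × 10^-4 / 0.02452 = 0.01530 mol/L
[IO3^-]_original = 0.01530 × 250.0/25.67 = 0.1490 mol/L

0.1490 mol/L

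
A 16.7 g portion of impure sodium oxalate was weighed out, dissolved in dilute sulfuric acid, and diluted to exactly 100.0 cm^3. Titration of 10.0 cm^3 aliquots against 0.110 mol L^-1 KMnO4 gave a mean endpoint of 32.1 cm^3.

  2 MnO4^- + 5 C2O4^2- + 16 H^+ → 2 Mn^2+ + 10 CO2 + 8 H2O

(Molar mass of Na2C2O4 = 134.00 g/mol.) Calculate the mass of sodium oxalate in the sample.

n(KMnO4) per titration = 0.0321 × 0.110 = 3.53 × 10^-3 mol
From the 5:2 ratio, n(Na2C2O4) in each aliquot = 5/2 × 3.53 × 10^-3 = 8.83 × 10^-3 mol
n(Na2C2O4) in the whole flask = 8.83 × 10^-3 × 100.0/10.0 = 0.0883 mol
mass of Na2C2O4 = 0.0883 × 134.00 = 11.8 g

11.8 g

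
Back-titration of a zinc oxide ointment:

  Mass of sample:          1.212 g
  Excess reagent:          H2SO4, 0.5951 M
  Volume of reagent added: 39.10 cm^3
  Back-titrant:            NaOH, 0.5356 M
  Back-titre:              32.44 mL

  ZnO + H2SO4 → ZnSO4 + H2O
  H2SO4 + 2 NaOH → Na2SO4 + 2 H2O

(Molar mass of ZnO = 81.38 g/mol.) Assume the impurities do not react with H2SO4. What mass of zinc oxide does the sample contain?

n(H2SO4) added = 0.03910 × 0.5951 = 0.02327 mol
n(NaOH) used in back-titration = 0.03244 × 0.5356 = 0.01737 mol
From the 1:2 ratio, n(H2SO4) left over = 1/2 × 0.01737 = 8.687 × 10^-3 mol
n(H2SO4) consumed by analyte = 0.02327 − 8.687 × 10^-3 = 0.01458 mol
n(ZnO) = 0.01458 mol (1:1 ratio)
mass of ZnO = 0.01458 × 81.38 = 1.187 g

1.187 g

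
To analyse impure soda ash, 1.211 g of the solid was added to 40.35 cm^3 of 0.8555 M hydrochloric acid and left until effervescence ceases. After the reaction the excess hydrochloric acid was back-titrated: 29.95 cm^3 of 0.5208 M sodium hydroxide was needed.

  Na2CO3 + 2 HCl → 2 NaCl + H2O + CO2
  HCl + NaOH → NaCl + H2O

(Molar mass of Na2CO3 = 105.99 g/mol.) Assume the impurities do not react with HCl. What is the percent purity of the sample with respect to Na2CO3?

82.80 %

n(HCl) added = 0.04035 × 0.8555 = 0.03452 mol
n(NaOH) used in back-titration = 0.02995 × 0.5208 = 0.01560 mol
n(HCl) left over = 0.01560 mol (1:1 ratio)
n(HCl) consumed by analyte = 0.03452 − 0.01560 = 0.01892 mol
From the 1:2 ratio, n(Na2CO3) = 1/2 × 0.01892 = 9.461 × 10^-3 mol
mass of Na2CO3 = 9.461 × 10^-3 × 105.99 = 1.003 g
% Na2CO3 = 1.003 / 1.211 × 100 = 82.80 %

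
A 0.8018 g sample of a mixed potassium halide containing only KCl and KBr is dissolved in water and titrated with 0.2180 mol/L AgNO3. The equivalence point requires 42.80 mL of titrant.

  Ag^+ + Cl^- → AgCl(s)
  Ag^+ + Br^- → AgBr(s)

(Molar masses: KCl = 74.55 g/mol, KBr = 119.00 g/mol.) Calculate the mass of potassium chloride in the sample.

n(AgNO3) = 0.04280 × 0.2180 = 9.330 × 10^-3 mol
Let x = n(KCl), y = n(KBr).
Titrant: 1x + 1y = 9.330 × 10^-3;  mass: 74.55x + 119.00y = 0.8018
Solving, x = 6.941 × 10^-3 mol, y = 2.390 × 10^-3 mol
mass of KCl = 6.941 × 10^-3 × 74.55 = 0.5174 g

0.5174 g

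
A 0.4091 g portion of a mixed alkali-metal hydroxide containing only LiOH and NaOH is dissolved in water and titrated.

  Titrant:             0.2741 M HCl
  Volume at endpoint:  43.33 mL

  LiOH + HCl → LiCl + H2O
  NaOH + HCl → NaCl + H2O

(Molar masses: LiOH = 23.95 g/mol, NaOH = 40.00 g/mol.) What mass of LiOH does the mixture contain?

n(HCl) = 0.04333 × 0.2741 = 0.01188 mol
Let x = n(LiOH), y = n(NaOH).
Titrant: 1x + 1y = 0.01188;  mass: 23.95x + 40.00y = 0.4091
Solving, x = 4.110 × 10^-3 mol, y = 7.766 × 10^-3 mol
mass of LiOH = 4.110 × 10^-3 × 23.95 = 0.09844 g

0.09844 g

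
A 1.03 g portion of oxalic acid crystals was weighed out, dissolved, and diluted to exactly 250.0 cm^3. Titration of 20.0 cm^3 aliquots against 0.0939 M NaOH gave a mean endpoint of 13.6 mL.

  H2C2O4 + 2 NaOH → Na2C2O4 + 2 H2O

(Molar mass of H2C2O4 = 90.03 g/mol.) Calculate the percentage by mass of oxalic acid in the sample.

n(NaOH) per titration = 0.0136 × 0.0939 = 1.28 × 10^-3 mol
From the 1:2 ratio, n(H2C2O4) in each aliquot = 1/2 × 1.28 × 10^-3 = 6.39 × 10^-4 mol
n(H2C2O4) in the whole flask = 6.39 × 10^-4 × 250.0/20.0 = 7.98 × 10^-3 mol
mass of H2C2O4 = 7.98 × 10^-3 × 90.03 = 0.719 g
% H2C2O4 = 0.719 / 1.03 × 100 = 69.8 %

69.8 %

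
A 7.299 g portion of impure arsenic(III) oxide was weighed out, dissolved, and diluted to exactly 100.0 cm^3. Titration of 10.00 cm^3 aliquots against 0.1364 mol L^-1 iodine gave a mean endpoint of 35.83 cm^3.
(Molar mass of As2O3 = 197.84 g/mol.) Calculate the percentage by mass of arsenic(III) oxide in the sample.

As2O3 + 2 I2 + 2 H2O → As2O5 + 4 HI
n(I2) per titration = 0.03583 × 0.1364 = 4.887 × 10^-3 mol
From the 1:2 ratio, n(As2O3) in each aliquot = 1/2 × 4.887 × 10^-3 = 2.444 × 10^-3 mol
n(As2O3) in the whole flask = 2.444 × 10^-3 × 100.0/10.00 = 0.02444 mol
mass of As2O3 = 0.02444 × 197.84 = 4.834 g
% As2O3 = 4.834 / 7.299 × 100 = 66.23 %

66.23 %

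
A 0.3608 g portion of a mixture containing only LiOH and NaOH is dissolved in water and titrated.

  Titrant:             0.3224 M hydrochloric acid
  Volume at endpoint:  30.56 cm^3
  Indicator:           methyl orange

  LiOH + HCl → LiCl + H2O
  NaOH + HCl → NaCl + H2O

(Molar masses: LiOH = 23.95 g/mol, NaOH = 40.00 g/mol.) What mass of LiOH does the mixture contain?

n(HCl) = 0.03056 × 0.3224 = 9.853 × 10^-3 mol
Let x = n(LiOH), y = n(NaOH).
Titrant: 1x + 1y = 9.853 × 10^-3;  mass: 23.95x + 40.00y = 0.3608
Solving, x = 2.075 × 10^-3 mol, y = 7.778 × 10^-3 mol
mass of LiOH = 2.075 × 10^-3 × 23.95 = 0.04969 g

0.04969 g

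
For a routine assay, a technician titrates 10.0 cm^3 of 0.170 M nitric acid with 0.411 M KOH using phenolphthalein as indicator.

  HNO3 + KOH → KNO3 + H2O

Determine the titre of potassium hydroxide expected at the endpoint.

4.14 mL

n(HNO3) = 0.0100 L × 0.170 mol/L = 1.70 × 10^-3 mol
n(KOH) = 1.70 × 10^-3 mol (1:1 stoichiometry)
V(KOH) = 1.70 × 10^-3 mol / 0.411 mol/L = 0.00414 L = 4.14 mL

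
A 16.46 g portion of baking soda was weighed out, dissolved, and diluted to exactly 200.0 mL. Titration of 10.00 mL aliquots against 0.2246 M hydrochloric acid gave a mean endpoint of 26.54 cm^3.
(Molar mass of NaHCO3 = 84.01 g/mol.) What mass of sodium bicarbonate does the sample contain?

NaHCO3 + HCl → NaCl + H2O + CO2
n(HCl) per titration = 0.02654 × 0.2246 = 5.961 × 10^-3 mol
n(NaHCO3) in each aliquot = 5.961 × 10^-3 mol (1:1 ratio)
n(NaHCO3) in the whole flask = 5.961 × 10^-3 × 200.0/10.00 = 0.1192 mol
mass of NaHCO3 = 0.1192 × 84.01 = 10.02 g

10.02 g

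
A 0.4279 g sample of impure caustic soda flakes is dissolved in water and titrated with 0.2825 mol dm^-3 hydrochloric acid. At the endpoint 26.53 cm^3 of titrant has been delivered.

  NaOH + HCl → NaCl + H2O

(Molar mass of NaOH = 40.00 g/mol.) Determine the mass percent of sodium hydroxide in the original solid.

70.06 %

n(HCl) = 0.02653 L × 0.2825 mol/L = 7.495 × 10^-3 mol
n(NaOH) = 7.495 × 10^-3 mol (1:1 ratio)
mass of NaOH = 7.495 × 10^-3 × 40.00 g/mol = 0.2998 g
% NaOH = 0.2998 / 0.4279 × 100 = 70.06 %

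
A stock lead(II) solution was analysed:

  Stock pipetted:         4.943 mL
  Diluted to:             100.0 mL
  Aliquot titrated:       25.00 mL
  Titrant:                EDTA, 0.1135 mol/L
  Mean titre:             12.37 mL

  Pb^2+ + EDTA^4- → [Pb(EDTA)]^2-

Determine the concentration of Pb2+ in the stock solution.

n(EDTA) = 0.01237 × 0.1135 = 1.404 × 10^-3 mol
n(Pb2+) in the aliquot = 1.404 × 10^-3 mol (1:1 ratio)
[Pb2+]_dilute = 1.404 × 10^-3 / 0.02500 = 0.05616 mol/L
Dilution factor = 100.0 / 4.943 = 20.23
[Pb2+]_stock = 0.05616 × 20.23 = 1.136 mol/L

1.136 mol/L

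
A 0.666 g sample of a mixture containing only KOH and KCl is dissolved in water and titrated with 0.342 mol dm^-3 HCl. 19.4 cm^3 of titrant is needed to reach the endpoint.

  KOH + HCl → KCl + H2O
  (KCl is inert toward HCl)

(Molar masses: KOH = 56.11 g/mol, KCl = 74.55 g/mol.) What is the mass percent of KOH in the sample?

55.9 %

n(HCl) = 0.0194 × 0.342 = 6.63 × 10^-3 mol
Let x = n(KOH), y = n(KCl).
Titrant: 1x = 6.63 × 10^-3;  mass: 56.11x + 74.55y = 0.666
Solving, x = 6.63 × 10^-3 mol, y = 3.94 × 10^-3 mol
mass of KOH = 6.63 × 10^-3 × 56.11 = 0.372 g
% KOH = 0.372 / 0.666 × 100 = 55.9 %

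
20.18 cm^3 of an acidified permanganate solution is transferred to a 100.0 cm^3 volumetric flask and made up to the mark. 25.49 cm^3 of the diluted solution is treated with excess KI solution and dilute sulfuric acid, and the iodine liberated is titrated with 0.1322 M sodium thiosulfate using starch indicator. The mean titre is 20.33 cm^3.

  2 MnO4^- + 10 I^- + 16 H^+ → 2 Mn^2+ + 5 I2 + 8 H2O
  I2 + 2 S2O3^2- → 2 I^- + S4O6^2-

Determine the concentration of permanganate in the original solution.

0.1045 M

n(S2O3^2-) = 0.02033 × 0.1322 = 2.688 × 10^-3 mol
n(I2) = n(S2O3^2-)/2 = 1.344 × 10^-3 mol
From the 2:5 ratio, n(MnO4^-) in the aliquot = 2/5 × 1.344 × 10^-3 = 5.375 × 10^-4 mol
[MnO4^-]_dilute = 5.375 × 10^-4 / 0.02549 = 0.02109 mol/L
[MnO4^-]_original = 0.02109 × 100.0/20.18 = 0.1045 mol/L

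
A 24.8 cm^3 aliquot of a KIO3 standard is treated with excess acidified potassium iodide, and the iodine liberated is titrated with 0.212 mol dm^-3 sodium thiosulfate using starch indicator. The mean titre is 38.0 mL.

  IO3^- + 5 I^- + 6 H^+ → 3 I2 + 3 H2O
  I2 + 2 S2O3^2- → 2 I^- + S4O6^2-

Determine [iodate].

n(S2O3^2-) = 0.0380 × 0.212 = 8.06 × 10^-3 mol
n(I2) = n(S2O3^2-)/2 = 4.03 × 10^-3 mol
From the 1:3 ratio, n(IO3^-) in the aliquot = 1/3 × 4.03 × 10^-3 = 1.34 × 10^-3 mol
[IO3^-] = 1.34 × 10^-3 / 0.0248 = 0.0541 mol/L

0.0541 mol/L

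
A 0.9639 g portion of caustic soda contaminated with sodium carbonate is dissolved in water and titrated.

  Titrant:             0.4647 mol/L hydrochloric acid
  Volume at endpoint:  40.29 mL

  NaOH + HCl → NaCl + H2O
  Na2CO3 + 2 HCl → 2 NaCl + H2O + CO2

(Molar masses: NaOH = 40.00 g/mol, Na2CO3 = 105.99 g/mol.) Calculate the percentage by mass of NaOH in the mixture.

9.041 %

n(HCl) = 0.04029 × 0.4647 = 0.01872 mol
Let x = n(NaOH), y = n(Na2CO3).
Titrant: 1x + 2y = 0.01872;  mass: 40.00x + 105.99y = 0.9639
Solving, x = 2.179 × 10^-3 mol, y = 8.272 × 10^-3 mol
mass of NaOH = 2.179 × 10^-3 × 40.00 = 0.08715 g
% NaOH = 0.08715 / 0.9639 × 100 = 9.041 %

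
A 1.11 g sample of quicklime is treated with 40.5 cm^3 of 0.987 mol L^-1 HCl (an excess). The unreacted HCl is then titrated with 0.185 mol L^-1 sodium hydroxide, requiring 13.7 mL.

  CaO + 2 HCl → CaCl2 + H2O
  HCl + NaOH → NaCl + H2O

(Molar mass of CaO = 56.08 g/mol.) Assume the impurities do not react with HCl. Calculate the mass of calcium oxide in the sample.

n(HCl) added = 0.0405 × 0.987 = 0.0400 mol
n(NaOH) used in back-titration = 0.0137 × 0.185 = 2.53 × 10^-3 mol
n(HCl) left over = 2.53 × 10^-3 mol (1:1 ratio)
n(HCl) consumed by analyte = 0.0400 − 2.53 × 10^-3 = 0.0374 mol
From the 1:2 ratio, n(CaO) = 1/2 × 0.0374 = 0.0187 mol
mass of CaO = 0.0187 × 56.08 = 1.05 g

1.05 g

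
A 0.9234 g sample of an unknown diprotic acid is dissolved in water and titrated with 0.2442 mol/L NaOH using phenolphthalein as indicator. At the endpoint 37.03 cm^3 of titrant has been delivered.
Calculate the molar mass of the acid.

204.2 g/mol

n(NaOH) = 0.03703 L × 0.2442 mol/L = 9.043 × 10^-3 mol
From the 1:2 ratio, n(H2A) = 1/2 × 9.043 × 10^-3 = 4.521 × 10^-3 mol
M = m / n = 0.9234 g / 4.521 × 10^-3 mol = 204.2 g/mol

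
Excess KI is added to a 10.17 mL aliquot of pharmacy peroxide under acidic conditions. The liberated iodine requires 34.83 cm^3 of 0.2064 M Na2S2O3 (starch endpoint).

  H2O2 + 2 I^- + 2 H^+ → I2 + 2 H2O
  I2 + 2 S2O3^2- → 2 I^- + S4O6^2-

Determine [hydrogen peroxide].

0.3534 M

n(S2O3^2-) = 0.03483 × 0.2064 = 7.189 × 10^-3 mol
n(I2) = n(S2O3^2-)/2 = 3.594 × 10^-3 mol
n(H2O2) in the aliquot = 3.594 × 10^-3 mol (1:1 ratio)
[H2O2] = 3.594 × 10^-3 / 0.01017 = 0.3534 mol/L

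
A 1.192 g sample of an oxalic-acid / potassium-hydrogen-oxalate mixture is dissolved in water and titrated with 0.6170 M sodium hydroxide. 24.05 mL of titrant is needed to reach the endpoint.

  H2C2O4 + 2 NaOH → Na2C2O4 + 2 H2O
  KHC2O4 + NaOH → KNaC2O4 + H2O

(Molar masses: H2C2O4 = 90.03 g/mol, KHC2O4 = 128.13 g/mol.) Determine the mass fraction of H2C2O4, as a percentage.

32.23 %

n(NaOH) = 0.02405 × 0.6170 = 0.01484 mol
Let x = n(H2C2O4), y = n(KHC2O4).
Titrant: 2x + 1y = 0.01484;  mass: 90.03x + 128.13y = 1.192
Solving, x = 4.267 × 10^-3 mol, y = 6.305 × 10^-3 mol
mass of H2C2O4 = 4.267 × 10^-3 × 90.03 = 0.3842 g
% H2C2O4 = 0.3842 / 1.192 × 100 = 32.23 %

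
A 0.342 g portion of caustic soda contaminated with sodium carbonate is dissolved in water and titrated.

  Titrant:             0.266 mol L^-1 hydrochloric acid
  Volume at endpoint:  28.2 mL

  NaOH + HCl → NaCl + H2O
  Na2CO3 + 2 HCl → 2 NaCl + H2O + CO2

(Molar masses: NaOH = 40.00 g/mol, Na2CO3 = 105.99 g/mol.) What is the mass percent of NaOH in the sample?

50.0 %

n(HCl) = 0.0282 × 0.266 = 7.50 × 10^-3 mol
Let x = n(NaOH), y = n(Na2CO3).
Titrant: 1x + 2y = 7.50 × 10^-3;  mass: 40.00x + 105.99y = 0.342
Solving, x = 4.27 × 10^-3 mol, y = 1.61 × 10^-3 mol
mass of NaOH = 4.27 × 10^-3 × 40.00 = 0.171 g
% NaOH = 0.171 / 0.342 × 100 = 50.0 %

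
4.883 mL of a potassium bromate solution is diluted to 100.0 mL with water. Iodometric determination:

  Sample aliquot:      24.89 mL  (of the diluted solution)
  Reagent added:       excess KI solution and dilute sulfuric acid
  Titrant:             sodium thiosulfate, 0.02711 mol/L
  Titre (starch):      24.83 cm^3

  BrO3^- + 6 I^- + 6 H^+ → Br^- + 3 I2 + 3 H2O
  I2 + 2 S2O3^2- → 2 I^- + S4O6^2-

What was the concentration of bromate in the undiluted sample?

0.09231 mol/L

n(S2O3^2-) = 0.02483 × 0.02711 = 6.731 × 10^-4 mol
n(I2) = n(S2O3^2-)/2 = 3.366 × 10^-4 mol
From the 1:3 ratio, n(BrO3^-) in the aliquot = 1/3 × 3.366 × 10^-4 = 1.122 × 10^-4 mol
[BrO3^-]_dilute = 1.122 × 10^-4 / 0.02489 = 0.004507 mol/L
[BrO3^-]_original = 0.004507 × 100.0/4.883 = 0.09231 mol/L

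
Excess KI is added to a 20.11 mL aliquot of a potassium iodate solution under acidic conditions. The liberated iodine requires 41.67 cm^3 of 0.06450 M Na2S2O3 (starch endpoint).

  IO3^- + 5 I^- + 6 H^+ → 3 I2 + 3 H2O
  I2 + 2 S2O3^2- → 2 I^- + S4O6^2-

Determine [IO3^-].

n(S2O3^2-) = 0.04167 × 0.06450 = 2.688 × 10^-3 mol
n(I2) = n(S2O3^2-)/2 = 1.344 × 10^-3 mol
From the 1:3 ratio, n(IO3^-) in the aliquot = 1/3 × 1.344 × 10^-3 = 4.480 × 10^-4 mol
[IO3^-] = 4.480 × 10^-4 / 0.02011 = 0.02228 mol/L

0.02228 M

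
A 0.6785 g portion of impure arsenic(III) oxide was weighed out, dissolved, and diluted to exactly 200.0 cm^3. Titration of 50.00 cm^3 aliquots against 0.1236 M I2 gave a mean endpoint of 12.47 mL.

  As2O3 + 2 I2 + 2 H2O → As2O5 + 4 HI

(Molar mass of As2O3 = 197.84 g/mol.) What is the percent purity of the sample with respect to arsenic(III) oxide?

89.88 %

n(I2) per titration = 0.01247 × 0.1236 = 1.541 × 10^-3 mol
From the 1:2 ratio, n(As2O3) in each aliquot = 1/2 × 1.541 × 10^-3 = 7.706 × 10^-4 mol
n(As2O3) in the whole flask = 7.706 × 10^-4 × 200.0/50.00 = 3.083 × 10^-3 mol
mass of As2O3 = 3.083 × 10^-3 × 197.84 = 0.6099 g
% As2O3 = 0.6099 / 0.6785 × 100 = 89.88 %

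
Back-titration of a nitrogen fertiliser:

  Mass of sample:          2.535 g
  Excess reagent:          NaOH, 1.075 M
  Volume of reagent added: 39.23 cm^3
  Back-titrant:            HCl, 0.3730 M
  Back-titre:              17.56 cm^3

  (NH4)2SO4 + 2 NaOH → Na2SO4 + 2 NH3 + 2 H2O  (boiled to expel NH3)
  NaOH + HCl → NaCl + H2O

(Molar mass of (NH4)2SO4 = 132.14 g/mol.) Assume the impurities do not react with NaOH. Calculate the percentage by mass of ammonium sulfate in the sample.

n(NaOH) added = 0.03923 × 1.075 = 0.04217 mol
n(HCl) used in back-titration = 0.01756 × 0.3730 = 6.550 × 10^-3 mol
n(NaOH) left over = 6.550 × 10^-3 mol (1:1 ratio)
n(NaOH) consumed by analyte = 0.04217 − 6.550 × 10^-3 = 0.03562 mol
From the 1:2 ratio, n((NH4)2SO4) = 1/2 × 0.03562 = 0.01781 mol
mass of (NH4)2SO4 = 0.01781 × 132.14 = 2.354 g
% (NH4)2SO4 = 2.354 / 2.535 × 100 = 92.84 %

92.84 %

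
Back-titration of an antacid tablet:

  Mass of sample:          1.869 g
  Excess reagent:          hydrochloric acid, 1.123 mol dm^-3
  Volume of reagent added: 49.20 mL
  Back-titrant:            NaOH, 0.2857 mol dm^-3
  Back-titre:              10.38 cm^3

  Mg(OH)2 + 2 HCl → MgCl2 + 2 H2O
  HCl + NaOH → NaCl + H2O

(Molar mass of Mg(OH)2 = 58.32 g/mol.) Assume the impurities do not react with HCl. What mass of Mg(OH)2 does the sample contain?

n(HCl) added = 0.04920 × 1.123 = 0.05525 mol
n(NaOH) used in back-titration = 0.01038 × 0.2857 = 2.966 × 10^-3 mol
n(HCl) left over = 2.966 × 10^-3 mol (1:1 ratio)
n(HCl) consumed by analyte = 0.05525 − 2.966 × 10^-3 = 0.05229 mol
From the 1:2 ratio, n(Mg(OH)2) = 1/2 × 0.05229 = 0.02614 mol
mass of Mg(OH)2 = 0.02614 × 58.32 = 1.525 g

1.525 g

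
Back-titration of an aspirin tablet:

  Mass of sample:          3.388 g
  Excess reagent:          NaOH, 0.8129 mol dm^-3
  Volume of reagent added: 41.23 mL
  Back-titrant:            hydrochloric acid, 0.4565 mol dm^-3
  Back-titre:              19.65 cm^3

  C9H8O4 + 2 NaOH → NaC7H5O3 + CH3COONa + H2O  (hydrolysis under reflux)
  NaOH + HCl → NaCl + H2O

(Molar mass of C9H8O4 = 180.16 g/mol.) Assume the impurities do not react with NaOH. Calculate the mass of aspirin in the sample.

n(NaOH) added = 0.04123 × 0.8129 = 0.03352 mol
n(HCl) used in back-titration = 0.01965 × 0.4565 = 8.970 × 10^-3 mol
n(NaOH) left over = 8.970 × 10^-3 mol (1:1 ratio)
n(NaOH) consumed by analyte = 0.03352 − 8.970 × 10^-3 = 0.02455 mol
From the 1:2 ratio, n(C9H8O4) = 1/2 × 0.02455 = 0.01227 mol
mass of C9H8O4 = 0.01227 × 180.16 = 2.211 g

2.211 g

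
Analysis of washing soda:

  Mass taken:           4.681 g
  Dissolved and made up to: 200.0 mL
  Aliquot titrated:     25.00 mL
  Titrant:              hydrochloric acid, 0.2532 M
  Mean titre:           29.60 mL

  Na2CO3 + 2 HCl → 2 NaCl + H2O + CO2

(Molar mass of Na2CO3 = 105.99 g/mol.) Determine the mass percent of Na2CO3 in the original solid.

67.88 %

n(HCl) per titration = 0.02960 × 0.2532 = 7.495 × 10^-3 mol
From the 1:2 ratio, n(Na2CO3) in each aliquot = 1/2 × 7.495 × 10^-3 = 3.747 × 10^-3 mol
n(Na2CO3) in the whole flask = 3.747 × 10^-3 × 200.0/25.00 = 0.02998 mol
mass of Na2CO3 = 0.02998 × 105.99 = 3.177 g
% Na2CO3 = 3.177 / 4.681 × 100 = 67.88 %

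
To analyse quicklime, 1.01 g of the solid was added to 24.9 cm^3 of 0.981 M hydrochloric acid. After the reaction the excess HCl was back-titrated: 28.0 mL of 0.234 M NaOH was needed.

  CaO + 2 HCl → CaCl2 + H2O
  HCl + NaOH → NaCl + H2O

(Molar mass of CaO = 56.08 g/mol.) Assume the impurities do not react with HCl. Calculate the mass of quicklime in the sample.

0.501 g

n(HCl) added = 0.0249 × 0.981 = 0.0244 mol
n(NaOH) used in back-titration = 0.0280 × 0.234 = 6.55 × 10^-3 mol
n(HCl) left over = 6.55 × 10^-3 mol (1:1 ratio)
n(HCl) consumed by analyte = 0.0244 − 6.55 × 10^-3 = 0.0179 mol
From the 1:2 ratio, n(CaO) = 1/2 × 0.0179 = 8.94 × 10^-3 mol
mass of CaO = 8.94 × 10^-3 × 56.08 = 0.501 g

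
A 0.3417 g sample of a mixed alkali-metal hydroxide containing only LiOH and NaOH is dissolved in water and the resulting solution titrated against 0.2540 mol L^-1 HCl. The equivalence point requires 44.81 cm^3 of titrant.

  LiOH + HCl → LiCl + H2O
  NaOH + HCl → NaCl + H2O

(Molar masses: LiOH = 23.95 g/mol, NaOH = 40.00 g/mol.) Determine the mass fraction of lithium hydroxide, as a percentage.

49.60 %

n(HCl) = 0.04481 × 0.2540 = 0.01138 mol
Let x = n(LiOH), y = n(NaOH).
Titrant: 1x + 1y = 0.01138;  mass: 23.95x + 40.00y = 0.3417
Solving, x = 7.076 × 10^-3 mol, y = 4.306 × 10^-3 mol
mass of LiOH = 7.076 × 10^-3 × 23.95 = 0.1695 g
% LiOH = 0.1695 / 0.3417 × 100 = 49.60 %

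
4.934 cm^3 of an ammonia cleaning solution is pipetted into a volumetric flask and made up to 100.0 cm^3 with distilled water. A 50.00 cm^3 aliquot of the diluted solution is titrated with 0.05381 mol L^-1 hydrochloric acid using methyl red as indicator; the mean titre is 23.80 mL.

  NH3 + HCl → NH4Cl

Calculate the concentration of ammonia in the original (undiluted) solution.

n(HCl) = 0.02380 × 0.05381 = 1.281 × 10^-3 mol
n(NH3) in the aliquot = 1.281 × 10^-3 mol (1:1 ratio)
[NH3]_dilute = 1.281 × 10^-3 / 0.05000 = 0.02561 mol/L
Dilution factor = 100.0 / 4.934 = 20.27
[NH3]_stock = 0.02561 × 20.27 = 0.5191 mol/L

0.5191 mol/L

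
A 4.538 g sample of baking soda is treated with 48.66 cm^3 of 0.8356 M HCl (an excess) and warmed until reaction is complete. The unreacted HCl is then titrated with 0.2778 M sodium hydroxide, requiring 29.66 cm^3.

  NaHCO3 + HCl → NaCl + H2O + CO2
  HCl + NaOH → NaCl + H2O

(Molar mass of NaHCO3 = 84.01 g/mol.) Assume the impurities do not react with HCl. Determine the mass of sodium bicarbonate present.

2.724 g

n(HCl) added = 0.04866 × 0.8356 = 0.04066 mol
n(NaOH) used in back-titration = 0.02966 × 0.2778 = 8.240 × 10^-3 mol
n(HCl) left over = 8.240 × 10^-3 mol (1:1 ratio)
n(HCl) consumed by analyte = 0.04066 − 8.240 × 10^-3 = 0.03242 mol
n(NaHCO3) = 0.03242 mol (1:1 ratio)
mass of NaHCO3 = 0.03242 × 84.01 = 2.724 g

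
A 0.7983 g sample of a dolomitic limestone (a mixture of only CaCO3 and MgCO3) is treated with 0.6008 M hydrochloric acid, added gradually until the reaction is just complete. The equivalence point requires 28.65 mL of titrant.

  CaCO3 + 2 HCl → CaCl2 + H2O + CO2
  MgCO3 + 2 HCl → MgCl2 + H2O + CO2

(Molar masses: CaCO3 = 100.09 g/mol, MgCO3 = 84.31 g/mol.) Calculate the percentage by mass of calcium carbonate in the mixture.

n(HCl) = 0.02865 × 0.6008 = 0.01721 mol
Let x = n(CaCO3), y = n(MgCO3).
Titrant: 2x + 2y = 0.01721;  mass: 100.09x + 84.31y = 0.7983
Solving, x = 4.606 × 10^-3 mol, y = 4.000 × 10^-3 mol
mass of CaCO3 = 4.606 × 10^-3 × 100.09 = 0.4611 g
% CaCO3 = 0.4611 / 0.7983 × 100 = 57.75 %

57.75 %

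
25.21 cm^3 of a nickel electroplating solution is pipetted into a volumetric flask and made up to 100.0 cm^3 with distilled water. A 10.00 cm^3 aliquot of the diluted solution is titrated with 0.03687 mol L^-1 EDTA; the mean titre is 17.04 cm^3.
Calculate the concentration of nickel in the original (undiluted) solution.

Ni^2+ + EDTA^4- → [Ni(EDTA)]^2-
n(EDTA) = 0.01704 × 0.03687 = 6.283 × 10^-4 mol
n(Ni2+) in the aliquot = 6.283 × 10^-4 mol (1:1 ratio)
[Ni2+]_dilute = 6.283 × 10^-4 / 0.01000 = 0.06283 mol/L
Dilution factor = 100.0 / 25.21 = 3.967
[Ni2+]_stock = 0.06283 × 3.967 = 0.2492 mol/L

0.2492 mol/L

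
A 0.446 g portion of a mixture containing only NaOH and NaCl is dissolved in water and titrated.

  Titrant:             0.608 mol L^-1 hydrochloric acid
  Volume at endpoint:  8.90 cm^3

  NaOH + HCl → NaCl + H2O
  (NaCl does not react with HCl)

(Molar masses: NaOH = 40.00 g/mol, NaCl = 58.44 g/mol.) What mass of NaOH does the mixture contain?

n(HCl) = 0.00890 × 0.608 = 5.41 × 10^-3 mol
Let x = n(NaOH), y = n(NaCl).
Titrant: 1x = 5.41 × 10^-3;  mass: 40.00x + 58.44y = 0.446
Solving, x = 5.41 × 10^-3 mol, y = 3.93 × 10^-3 mol
mass of NaOH = 5.41 × 10^-3 × 40.00 = 0.216 g

0.216 g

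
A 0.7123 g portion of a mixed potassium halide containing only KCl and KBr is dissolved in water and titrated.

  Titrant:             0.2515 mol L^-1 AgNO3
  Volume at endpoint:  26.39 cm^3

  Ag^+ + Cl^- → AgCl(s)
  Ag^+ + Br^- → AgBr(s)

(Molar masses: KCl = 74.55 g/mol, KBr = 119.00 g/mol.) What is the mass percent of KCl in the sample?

18.25 %

n(AgNO3) = 0.02639 × 0.2515 = 6.637 × 10^-3 mol
Let x = n(KCl), y = n(KBr).
Titrant: 1x + 1y = 6.637 × 10^-3;  mass: 74.55x + 119.00y = 0.7123
Solving, x = 1.744 × 10^-3 mol, y = 4.893 × 10^-3 mol
mass of KCl = 1.744 × 10^-3 × 74.55 = 0.1300 g
% KCl = 0.1300 / 0.7123 × 100 = 18.25 %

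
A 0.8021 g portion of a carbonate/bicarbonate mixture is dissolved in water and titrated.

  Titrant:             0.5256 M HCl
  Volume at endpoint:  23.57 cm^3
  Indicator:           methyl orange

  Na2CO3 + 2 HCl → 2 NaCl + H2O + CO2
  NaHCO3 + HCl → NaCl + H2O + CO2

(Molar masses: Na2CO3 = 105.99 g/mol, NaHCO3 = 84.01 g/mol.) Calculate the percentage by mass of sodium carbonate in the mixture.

n(HCl) = 0.02357 × 0.5256 = 0.01239 mol
Let x = n(Na2CO3), y = n(NaHCO3).
Titrant: 2x + 1y = 0.01239;  mass: 105.99x + 84.01y = 0.8021
Solving, x = 3.847 × 10^-3 mol, y = 4.694 × 10^-3 mol
mass of Na2CO3 = 3.847 × 10^-3 × 105.99 = 0.4078 g
% Na2CO3 = 0.4078 / 0.8021 × 100 = 50.84 %

50.84 %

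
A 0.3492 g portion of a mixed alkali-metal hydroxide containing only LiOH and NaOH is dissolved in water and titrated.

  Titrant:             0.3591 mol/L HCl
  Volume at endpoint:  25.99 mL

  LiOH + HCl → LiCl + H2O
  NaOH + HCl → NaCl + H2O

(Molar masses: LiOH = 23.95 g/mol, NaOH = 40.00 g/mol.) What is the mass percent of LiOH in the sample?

10.31 %

n(HCl) = 0.02599 × 0.3591 = 9.333 × 10^-3 mol
Let x = n(LiOH), y = n(NaOH).
Titrant: 1x + 1y = 9.333 × 10^-3;  mass: 23.95x + 40.00y = 0.3492
Solving, x = 1.503 × 10^-3 mol, y = 7.830 × 10^-3 mol
mass of LiOH = 1.503 × 10^-3 × 23.95 = 0.03599 g
% LiOH = 0.03599 / 0.3492 × 100 = 10.31 %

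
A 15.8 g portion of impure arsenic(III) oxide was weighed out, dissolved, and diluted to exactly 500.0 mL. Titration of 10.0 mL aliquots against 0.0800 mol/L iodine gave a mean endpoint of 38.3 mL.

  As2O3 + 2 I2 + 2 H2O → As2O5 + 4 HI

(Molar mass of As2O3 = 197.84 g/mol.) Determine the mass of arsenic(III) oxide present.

n(I2) per titration = 0.0383 × 0.0800 = 3.06 × 10^-3 mol
From the 1:2 ratio, n(As2O3) in each aliquot = 1/2 × 3.06 × 10^-3 = 1.53 × 10^-3 mol
n(As2O3) in the whole flask = 1.53 × 10^-3 × 500.0/10.0 = 0.0766 mol
mass of As2O3 = 0.0766 × 197.84 = 15.2 g

15.2 g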